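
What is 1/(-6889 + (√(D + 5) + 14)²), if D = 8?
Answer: -835/5576526 - 7*√13/11153052 ≈ -0.00015200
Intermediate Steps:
1/(-6889 + (√(D + 5) + 14)²) = 1/(-6889 + (√(8 + 5) + 14)²) = 1/(-6889 + (√13 + 14)²) = 1/(-6889 + (14 + √13)²)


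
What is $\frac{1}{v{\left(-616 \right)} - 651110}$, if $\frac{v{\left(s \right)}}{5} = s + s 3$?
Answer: $- \frac{1}{663430} \approx -1.5073 \cdot 10^{-6}$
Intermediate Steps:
$v{\left(s \right)} = 20 s$ ($v{\left(s \right)} = 5 \left(s + s 3\right) = 5 \left(s + 3 s\right) = 5 \cdot 4 s = 20 s$)
$\frac{1}{v{\left(-616 \right)} - 651110} = \frac{1}{20 \left(-616\right) - 651110} = \frac{1}{-12320 - 651110} = \frac{1}{-663430} = - \frac{1}{663430}$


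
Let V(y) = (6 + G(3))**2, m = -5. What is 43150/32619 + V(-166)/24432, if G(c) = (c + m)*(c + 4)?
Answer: 7335614/5534357 ≈ 1.3255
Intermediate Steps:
G(c) = (-5 + c)*(4 + c) (G(c) = (c - 5)*(c + 4) = (-5 + c)*(4 + c))
V(y) = 64 (V(y) = (6 + (-20 + 3**2 - 1*3))**2 = (6 + (-20 + 9 - 3))**2 = (6 - 14)**2 = (-8)**2 = 64)
43150/32619 + V(-166)/24432 = 43150/32619 + 64/24432 = 43150*(1/32619) + 64*(1/24432) = 43150/32619 + 4/1527 = 7335614/5534357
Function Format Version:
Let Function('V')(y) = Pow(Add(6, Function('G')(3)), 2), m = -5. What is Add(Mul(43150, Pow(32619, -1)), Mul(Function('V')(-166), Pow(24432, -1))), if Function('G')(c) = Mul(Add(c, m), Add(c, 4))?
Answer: Rational(7335614, 5534357) ≈ 1.3255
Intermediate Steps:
Function('G')(c) = Mul(Add(-5, c), Add(4, c)) (Function('G')(c) = Mul(Add(c, -5), Add(c, 4)) = Mul(Add(-5, c), Add(4, c)))
Function('V')(y) = 64 (Function('V')(y) = Pow(Add(6, Add(-20, Pow(3, 2), Mul(-1, 3))), 2) = Pow(Add(6, Add(-20, 9, -3)), 2) = Pow(Add(6, -14), 2) = Pow(-8, 2) = 64)
Add(Mul(43150, Pow(32619, -1)), Mul(Function('V')(-166), Pow(24432, -1))) = Add(Mul(43150, Pow(32619, -1)), Mul(64, Pow(24432, -1))) = Add(Mul(43150, Rational(1, 32619)), Mul(64, Rational(1, 24432))) = Add(Rational(43150, 32619), Rational(4, 1527)) = Rational(7335614, 5534357)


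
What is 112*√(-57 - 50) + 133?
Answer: 133 + 112*I*√107 ≈ 133.0 + 1158.5*I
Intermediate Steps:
112*√(-57 - 50) + 133 = 112*√(-107) + 133 = 112*(I*√107) + 133 = 112*I*√107 + 133 = 133 + 112*I*√107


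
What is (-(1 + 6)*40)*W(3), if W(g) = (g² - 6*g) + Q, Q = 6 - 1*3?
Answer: 1680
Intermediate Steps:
Q = 3 (Q = 6 - 3 = 3)
W(g) = 3 + g² - 6*g (W(g) = (g² - 6*g) + 3 = 3 + g² - 6*g)
(-(1 + 6)*40)*W(3) = (-(1 + 6)*40)*(3 + 3² - 6*3) = (-1*7*40)*(3 + 9 - 18) = -7*40*(-6) = -280*(-6) = 1680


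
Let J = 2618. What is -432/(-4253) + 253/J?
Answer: 200635/1012214 ≈ 0.19821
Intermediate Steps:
-432/(-4253) + 253/J = -432/(-4253) + 253/2618 = -432*(-1/4253) + 253*(1/2618) = 432/4253 + 23/238 = 200635/1012214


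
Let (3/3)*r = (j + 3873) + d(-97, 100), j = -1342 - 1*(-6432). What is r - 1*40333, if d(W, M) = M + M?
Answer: -31170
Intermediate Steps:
j = 5090 (j = -1342 + 6432 = 5090)
d(W, M) = 2*M
r = 9163 (r = (5090 + 3873) + 2*100 = 8963 + 200 = 9163)
r - 1*40333 = 9163 - 1*40333 = 9163 - 40333 = -31170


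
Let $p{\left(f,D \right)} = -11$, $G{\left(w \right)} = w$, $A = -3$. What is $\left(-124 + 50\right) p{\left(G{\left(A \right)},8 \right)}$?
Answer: $814$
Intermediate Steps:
$\left(-124 + 50\right) p{\left(G{\left(A \right)},8 \right)} = \left(-124 + 50\right) \left(-11\right) = \left(-74\right) \left(-11\right) = 814$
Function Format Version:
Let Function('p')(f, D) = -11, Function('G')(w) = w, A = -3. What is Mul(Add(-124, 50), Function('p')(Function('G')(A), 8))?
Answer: 814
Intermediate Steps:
Mul(Add(-124, 50), Function('p')(Function('G')(A), 8)) = Mul(Add(-124, 50), -11) = Mul(-74, -11) = 814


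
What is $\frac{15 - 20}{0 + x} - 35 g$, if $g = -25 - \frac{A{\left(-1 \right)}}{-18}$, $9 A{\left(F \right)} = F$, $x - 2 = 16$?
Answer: $\frac{70870}{81} \approx 874.94$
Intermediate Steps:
$x = 18$ ($x = 2 + 16 = 18$)
$A{\left(F \right)} = \frac{F}{9}$
$g = - \frac{4051}{162}$ ($g = -25 - \frac{\frac{1}{9} \left(-1\right)}{-18} = -25 - \left(- \frac{1}{9}\right) \left(- \frac{1}{18}\right) = -25 - \frac{1}{162} = - \frac{4051}{162} \approx -25.006$)
$\frac{15 - 20}{0 + x} - 35 g = \frac{15 - 20}{0 + 18} - - \frac{141785}{162} = - \frac{5}{18} + \frac{141785}{162} = \frac{70870}{81}$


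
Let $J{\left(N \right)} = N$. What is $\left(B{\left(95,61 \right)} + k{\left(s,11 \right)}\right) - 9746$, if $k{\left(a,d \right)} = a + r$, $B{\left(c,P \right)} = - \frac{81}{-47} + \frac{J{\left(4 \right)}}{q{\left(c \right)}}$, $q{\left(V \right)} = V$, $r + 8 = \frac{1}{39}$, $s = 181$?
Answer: $- \frac{1666682453}{174135} \approx -9571.2$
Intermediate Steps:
$r = - \frac{311}{39}$ ($r = -8 + \frac{1}{39} = - \frac{311}{39} \approx -7.9744$)
$B{\left(c,P \right)} = \frac{81}{47} + \frac{4}{c}$ ($B{\left(c,P \right)} = - \frac{81}{-47} + \frac{4}{c} = \left(-81\right) \left(- \frac{1}{47}\right) + \frac{4}{c} = \frac{81}{47} + \frac{4}{c}$)
$k{\left(a,d \right)} = - \frac{311}{39} + a$ ($k{\left(a,d \right)} = a - \frac{311}{39} = - \frac{311}{39} + a$)
$\left(B{\left(95,61 \right)} + k{\left(s,11 \right)}\right) - 9746 = \left(\left(\frac{81}{47} + \frac{4}{95}\right) + \left(- \frac{311}{39} + 181\right)\right) - 9746 = \left(\left(\frac{81}{47} + 4 \cdot \frac{1}{95}\right) + \frac{6748}{39}\right) - 9746 = \left(\left(\frac{81}{47} + \frac{4}{95}\right) + \frac{6748}{39}\right) - 9746 = \left(\frac{7883}{4465} + \frac{6748}{39}\right) - 9746 = \frac{30437257}{174135} - 9746 = - \frac{1666682453}{174135}$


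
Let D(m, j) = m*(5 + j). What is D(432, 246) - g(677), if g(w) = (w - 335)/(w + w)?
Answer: 73408293/677 ≈ 1.0843e+5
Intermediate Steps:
g(w) = (-335 + w)/(2*w) (g(w) = (-335 + w)/((2*w)) = (-335 + w)*(1/(2*w)) = (-335 + w)/(2*w))
D(432, 246) - g(677) = 432*(5 + 246) - (-335 + 677)/(2*677) = 432*251 - 342/(2*677) = 108432 - 1*171/677 = 108432 - 171/677 = 73408293/677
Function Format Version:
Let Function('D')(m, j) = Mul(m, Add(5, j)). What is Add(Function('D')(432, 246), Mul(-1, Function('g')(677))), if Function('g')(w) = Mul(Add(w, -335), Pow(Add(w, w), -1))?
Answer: Rational(73408293, 677) ≈ 1.0843e+5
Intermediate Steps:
Function('g')(w) = Mul(Rational(1, 2), Pow(w, -1), Add(-335, w)) (Function('g')(w) = Mul(Add(-335, w), Pow(Mul(2, w), -1)) = Mul(Add(-335, w), Mul(Rational(1, 2), Pow(w, -1))) = Mul(Rational(1, 2), Pow(w, -1), Add(-335, w)))
Add(Function('D')(432, 246), Mul(-1, Function('g')(677))) = Add(Mul(432, Add(5, 246)), Mul(-1, Mul(Rational(1, 2), Pow(677, -1), Add(-335, 677)))) = Add(Mul(432, 251), Mul(-1, Mul(Rational(1, 2), Rational(1, 677), 342))) = Add(108432, Mul(-1, Rational(171, 677))) = Add(108432, Rational(-171, 677)) = Rational(73408293, 677)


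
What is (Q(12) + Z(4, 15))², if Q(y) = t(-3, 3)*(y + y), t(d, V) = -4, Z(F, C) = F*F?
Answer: 6400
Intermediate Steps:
Z(F, C) = F²
Q(y) = -8*y (Q(y) = -4*(y + y) = -8*y)
(Q(12) + Z(4, 15))² = (-8*12 + 4²)² = (-96 + 16)² = (-80)² = 6400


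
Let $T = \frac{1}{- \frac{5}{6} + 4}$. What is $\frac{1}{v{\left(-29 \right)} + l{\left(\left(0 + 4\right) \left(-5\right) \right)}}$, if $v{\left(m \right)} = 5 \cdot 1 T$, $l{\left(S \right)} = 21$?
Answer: $\frac{19}{429} \approx 0.044289$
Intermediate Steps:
$T = \frac{6}{19}$ ($T = \frac{1}{\left(-5\right) \frac{1}{6} + 4} = \frac{1}{- \frac{5}{6} + 4} = \frac{1}{\frac{19}{6}} = \frac{6}{19} \approx 0.31579$)
$v{\left(m \right)} = \frac{30}{19}$ ($v{\left(m \right)} = 5 \cdot 1 \cdot \frac{6}{19} = 5 \cdot \frac{6}{19} = \frac{30}{19}$)
$\frac{1}{v{\left(-29 \right)} + l{\left(\left(0 + 4\right) \left(-5\right) \right)}} = \frac{1}{\frac{30}{19} + 21} = \frac{1}{\frac{429}{19}} = \frac{19}{429}$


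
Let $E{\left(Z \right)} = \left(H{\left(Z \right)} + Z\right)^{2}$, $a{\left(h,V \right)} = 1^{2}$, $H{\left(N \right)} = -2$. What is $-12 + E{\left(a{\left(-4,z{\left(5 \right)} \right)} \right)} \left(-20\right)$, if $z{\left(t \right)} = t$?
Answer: $-32$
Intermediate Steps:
$a{\left(h,V \right)} = 1$
$E{\left(Z \right)} = \left(-2 + Z\right)^{2}$
$-12 + E{\left(a{\left(-4,z{\left(5 \right)} \right)} \right)} \left(-20\right) = -12 + \left(-2 + 1\right)^{2} \left(-20\right) = -12 + \left(-1\right)^{2} \left(-20\right) = -12 + 1 \left(-20\right) = -12 - 20 = -32$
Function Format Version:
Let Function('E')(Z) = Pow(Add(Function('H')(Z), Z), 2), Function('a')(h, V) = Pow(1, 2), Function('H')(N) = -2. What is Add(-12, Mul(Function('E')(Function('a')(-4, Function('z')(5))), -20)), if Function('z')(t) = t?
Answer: -32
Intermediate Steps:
Function('a')(h, V) = 1
Function('E')(Z) = Pow(Add(-2, Z), 2)
Add(-12, Mul(Function('E')(Function('a')(-4, Function('z')(5))), -20)) = Add(-12, Mul(Pow(Add(-2, 1), 2), -20)) = Add(-12, Mul(Pow(-1, 2), -20)) = Add(-12, Mul(1, -20)) = Add(-12, -20) = -32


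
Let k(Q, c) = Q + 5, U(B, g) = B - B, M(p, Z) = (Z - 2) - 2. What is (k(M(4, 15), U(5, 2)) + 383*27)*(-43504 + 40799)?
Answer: -28015685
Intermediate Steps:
M(p, Z) = -4 + Z (M(p, Z) = (-2 + Z) - 2 = -4 + Z)
U(B, g) = 0
k(Q, c) = 5 + Q
(k(M(4, 15), U(5, 2)) + 383*27)*(-43504 + 40799) = ((5 + (-4 + 15)) + 383*27)*(-43504 + 40799) = ((5 + 11) + 10341)*(-2705) = (16 + 10341)*(-2705) = 10357*(-2705) = -28015685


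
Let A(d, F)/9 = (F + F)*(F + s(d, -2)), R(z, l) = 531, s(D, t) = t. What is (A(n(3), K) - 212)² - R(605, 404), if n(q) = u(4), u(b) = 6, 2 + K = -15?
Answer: 31381873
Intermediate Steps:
K = -17 (K = -2 - 15 = -17)
n(q) = 6
A(d, F) = 18*F*(-2 + F) (A(d, F) = 9*((F + F)*(F - 2)) = 9*((2*F)*(-2 + F)) = 9*(2*F*(-2 + F)) = 18*F*(-2 + F))
(A(n(3), K) - 212)² - R(605, 404) = (18*(-17)*(-2 - 17) - 212)² - 1*531 = (18*(-17)*(-19) - 212)² - 531 = (5814 - 212)² - 531 = 5602² - 531 = 31382404 - 531 = 31381873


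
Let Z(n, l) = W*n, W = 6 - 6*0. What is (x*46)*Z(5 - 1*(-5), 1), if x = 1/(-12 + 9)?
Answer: -920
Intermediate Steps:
x = -⅓ (x = 1/(-3) = -⅓ ≈ -0.33333)
W = 6 (W = 6 - 1*0 = 6 + 0 = 6)
Z(n, l) = 6*n
(x*46)*Z(5 - 1*(-5), 1) = (-⅓*46)*(6*(5 - 1*(-5))) = -92*(5 + 5) = -92*10 = -46/3*60 = -920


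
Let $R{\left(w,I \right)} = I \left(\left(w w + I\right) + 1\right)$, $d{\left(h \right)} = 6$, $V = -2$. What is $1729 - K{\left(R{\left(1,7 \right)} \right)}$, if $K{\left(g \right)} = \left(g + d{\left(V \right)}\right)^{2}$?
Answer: $-3032$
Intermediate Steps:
$R{\left(w,I \right)} = I \left(1 + I + w^{2}\right)$ ($R{\left(w,I \right)} = I \left(\left(w^{2} + I\right) + 1\right) = I \left(\left(I + w^{2}\right) + 1\right) = I \left(1 + I + w^{2}\right)$)
$K{\left(g \right)} = \left(6 + g\right)^{2}$ ($K{\left(g \right)} = \left(g + 6\right)^{2} = \left(6 + g\right)^{2}$)
$1729 - K{\left(R{\left(1,7 \right)} \right)} = 1729 - \left(6 + 7 \left(1 + 7 + 1^{2}\right)\right)^{2} = 1729 - \left(6 + 7 \left(1 + 7 + 1\right)\right)^{2} = 1729 - \left(6 + 7 \cdot 9\right)^{2} = 1729 - \left(6 + 63\right)^{2} = 1729 - 69^{2} = 1729 - 4761 = -3032$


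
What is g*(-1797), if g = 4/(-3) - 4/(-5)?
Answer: 4792/5 ≈ 958.40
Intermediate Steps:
g = -8/15 (g = 4*(-⅓) - 4*(-⅕) = -4/3 + ⅘ = -8/15 ≈ -0.53333)
g*(-1797) = -8/15*(-1797) = 4792/5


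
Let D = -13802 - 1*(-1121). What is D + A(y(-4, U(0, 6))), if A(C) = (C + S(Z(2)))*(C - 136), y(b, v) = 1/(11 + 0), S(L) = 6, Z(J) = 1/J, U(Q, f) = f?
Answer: -1634566/121 ≈ -13509.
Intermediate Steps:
Z(J) = 1/J
y(b, v) = 1/11
A(C) = (-136 + C)*(6 + C) (A(C) = (C + 6)*(C - 136) = (6 + C)*(-136 + C) = (-136 + C)*(6 + C))
D = -12681 (D = -13802 + 1121 = -12681)
D + A(y(-4, U(0, 6))) = -12681 + (-816 + (1/11)**2 - 130*1/11) = -12681 + (-816 + 1/121 - 130/11) = -12681 - 100165/121 = -1634566/121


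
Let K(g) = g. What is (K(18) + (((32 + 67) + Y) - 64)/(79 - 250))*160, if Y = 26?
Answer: 482720/171 ≈ 2822.9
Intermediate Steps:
(K(18) + (((32 + 67) + Y) - 64)/(79 - 250))*160 = (18 + (((32 + 67) + 26) - 64)/(79 - 250))*160 = (18 + ((99 + 26) - 64)/(-171))*160 = (18 + (125 - 64)*(-1/171))*160 = (18 + 61*(-1/171))*160 = (18 - 61/171)*160 = (3017/171)*160 = 482720/171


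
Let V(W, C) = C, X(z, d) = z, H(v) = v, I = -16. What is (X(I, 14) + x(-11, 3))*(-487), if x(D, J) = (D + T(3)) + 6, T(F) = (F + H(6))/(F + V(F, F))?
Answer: 18993/2 ≈ 9496.5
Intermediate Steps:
T(F) = (6 + F)/(2*F) (T(F) = (F + 6)/(F + F) = (6 + F)/((2*F)) = (6 + F)*(1/(2*F)) = (6 + F)/(2*F))
x(D, J) = 15/2 + D (x(D, J) = (D + (1/2)*(6 + 3)/3) + 6 = (D + (1/2)*(1/3)*9) + 6 = (D + 3/2) + 6 = (3/2 + D) + 6 = 15/2 + D)
(X(I, 14) + x(-11, 3))*(-487) = (-16 + (15/2 - 11))*(-487) = (-16 - 7/2)*(-487) = -39/2*(-487) = 18993/2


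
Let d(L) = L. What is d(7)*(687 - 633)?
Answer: 378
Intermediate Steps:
d(7)*(687 - 633) = 7*(687 - 633) = 7*54 = 378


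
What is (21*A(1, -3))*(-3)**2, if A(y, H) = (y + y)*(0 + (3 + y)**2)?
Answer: 6048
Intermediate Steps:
A(y, H) = 2*y*(3 + y)**2 (A(y, H) = (2*y)*(3 + y)**2 = 2*y*(3 + y)**2)
(21*A(1, -3))*(-3)**2 = (21*(2*1*(3 + 1)**2))*(-3)**2 = (21*(2*1*4**2))*9 = (21*(2*1*16))*9 = (21*32)*9 = 672*9 = 6048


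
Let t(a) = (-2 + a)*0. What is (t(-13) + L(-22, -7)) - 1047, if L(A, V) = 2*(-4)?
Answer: -1055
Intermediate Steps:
L(A, V) = -8
t(a) = 0
(t(-13) + L(-22, -7)) - 1047 = (0 - 8) - 1047 = -8 - 1047 = -1055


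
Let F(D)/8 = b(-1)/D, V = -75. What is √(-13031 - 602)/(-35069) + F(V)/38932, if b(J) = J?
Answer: 2/729975 - I*√13633/35069 ≈ 2.7398e-6 - 0.0033294*I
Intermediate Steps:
F(D) = -8/D (F(D) = 8*(-1/D) = -8/D)
√(-13031 - 602)/(-35069) + F(V)/38932 = √(-13031 - 602)/(-35069) - 8/(-75)/38932 = √(-13633)*(-1/35069) - 8*(-1/75)*(1/38932) = (I*√13633)*(-1/35069) + (8/75)*(1/38932) = -I*√13633/35069 + 2/729975 = 2/729975 - I*√13633/35069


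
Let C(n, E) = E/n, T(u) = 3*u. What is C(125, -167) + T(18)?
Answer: 6583/125 ≈ 52.664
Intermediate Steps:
C(125, -167) + T(18) = -167/125 + 3*18 = -167*1/125 + 54 = -167/125 + 54 = 6583/125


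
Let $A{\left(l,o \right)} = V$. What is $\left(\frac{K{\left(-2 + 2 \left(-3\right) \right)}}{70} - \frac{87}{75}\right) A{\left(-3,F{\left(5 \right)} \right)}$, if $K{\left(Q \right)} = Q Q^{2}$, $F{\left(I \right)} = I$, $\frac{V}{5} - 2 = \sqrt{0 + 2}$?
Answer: $- \frac{2966}{35} - \frac{1483 \sqrt{2}}{35} \approx -144.67$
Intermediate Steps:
$V = 10 + 5 \sqrt{2}$ ($V = 10 + 5 \sqrt{0 + 2} = 10 + 5 \sqrt{2} \approx 17.071$)
$K{\left(Q \right)} = Q^{3}$
$A{\left(l,o \right)} = 10 + 5 \sqrt{2}$
$\left(\frac{K{\left(-2 + 2 \left(-3\right) \right)}}{70} - \frac{87}{75}\right) A{\left(-3,F{\left(5 \right)} \right)} = \left(\frac{\left(-2 + 2 \left(-3\right)\right)^{3}}{70} - \frac{87}{75}\right) \left(10 + 5 \sqrt{2}\right) = \left(\left(-2 - 6\right)^{3} \cdot \frac{1}{70} - \frac{29}{25}\right) \left(10 + 5 \sqrt{2}\right) = \left(\left(-8\right)^{3} \cdot \frac{1}{70} - \frac{29}{25}\right) \left(10 + 5 \sqrt{2}\right) = \left(\left(-512\right) \frac{1}{70} - \frac{29}{25}\right) \left(10 + 5 \sqrt{2}\right) = \left(- \frac{256}{35} - \frac{29}{25}\right) \left(10 + 5 \sqrt{2}\right) = - \frac{1483 \left(10 + 5 \sqrt{2}\right)}{175} = - \frac{2966}{35} - \frac{1483 \sqrt{2}}{35}$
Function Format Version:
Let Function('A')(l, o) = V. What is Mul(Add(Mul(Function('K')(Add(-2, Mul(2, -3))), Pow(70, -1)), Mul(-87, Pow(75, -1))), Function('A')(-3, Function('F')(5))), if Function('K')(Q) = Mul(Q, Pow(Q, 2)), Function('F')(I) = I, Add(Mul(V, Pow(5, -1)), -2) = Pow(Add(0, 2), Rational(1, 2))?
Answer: Add(Rational(-2966, 35), Mul(Rational(-1483, 35), Pow(2, Rational(1, 2)))) ≈ -144.67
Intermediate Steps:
V = Add(10, Mul(5, Pow(2, Rational(1, 2)))) (V = Add(10, Mul(5, Pow(Add(0, 2), Rational(1, 2)))) = Add(10, Mul(5, Pow(2, Rational(1, 2)))) ≈ 17.071)
Function('K')(Q) = Pow(Q, 3)
Function('A')(l, o) = Add(10, Mul(5, Pow(2, Rational(1, 2))))
Mul(Add(Mul(Function('K')(Add(-2, Mul(2, -3))), Pow(70, -1)), Mul(-87, Pow(75, -1))), Function('A')(-3, Function('F')(5))) = Mul(Add(Mul(Pow(Add(-2, Mul(2, -3)), 3), Pow(70, -1)), Mul(-87, Pow(75, -1))), Add(10, Mul(5, Pow(2, Rational(1, 2))))) = Mul(Add(Mul(Pow(Add(-2, -6), 3), Rational(1, 70)), Mul(-87, Rational(1, 75))), Add(10, Mul(5, Pow(2, Rational(1, 2))))) = Mul(Add(Mul(Pow(-8, 3), Rational(1, 70)), Rational(-29, 25)), Add(10, Mul(5, Pow(2, Rational(1, 2))))) = Mul(Add(Mul(-512, Rational(1, 70)), Rational(-29, 25)), Add(10, Mul(5, Pow(2, Rational(1, 2))))) = Mul(Add(Rational(-256, 35), Rational(-29, 25)), Add(10, Mul(5, Pow(2, Rational(1, 2))))) = Mul(Rational(-1483, 175), Add(10, Mul(5, Pow(2, Rational(1, 2))))) = Add(Rational(-2966, 35), Mul(Rational(-1483, 35), Pow(2, Rational(1, 2))))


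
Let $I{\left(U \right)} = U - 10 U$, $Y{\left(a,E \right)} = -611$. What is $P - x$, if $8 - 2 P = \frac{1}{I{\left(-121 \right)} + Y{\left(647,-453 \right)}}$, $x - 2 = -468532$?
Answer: $\frac{447918503}{956} \approx 4.6853 \cdot 10^{5}$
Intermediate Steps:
$I{\left(U \right)} = - 9 U$
$x = -468530$ ($x = 2 - 468532 = -468530$)
$P = \frac{3823}{956}$ ($P = 4 - \frac{1}{2 \left(\left(-9\right) \left(-121\right) - 611\right)} = 4 - \frac{1}{2 \left(1089 - 611\right)} = 4 - \frac{1}{2 \cdot 478} = 4 - \frac{1}{956} = \frac{3823}{956} \approx 3.999$)
$P - x = \frac{3823}{956} - -468530 = \frac{3823}{956} + 468530 = \frac{447918503}{956}$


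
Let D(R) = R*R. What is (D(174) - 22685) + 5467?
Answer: 13058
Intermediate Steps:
D(R) = R²
(D(174) - 22685) + 5467 = (174² - 22685) + 5467 = (30276 - 22685) + 5467 = 7591 + 5467 = 13058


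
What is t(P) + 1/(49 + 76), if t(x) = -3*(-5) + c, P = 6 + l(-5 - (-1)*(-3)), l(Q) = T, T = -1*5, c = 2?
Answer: 2126/125 ≈ 17.008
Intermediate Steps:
T = -5
l(Q) = -5
P = 1 (P = 6 - 5 = 1)
t(x) = 17 (t(x) = -3*(-5) + 2 = 15 + 2 = 17)
t(P) + 1/(49 + 76) = 17 + 1/(49 + 76) = 17 + 1/125 = 2126/125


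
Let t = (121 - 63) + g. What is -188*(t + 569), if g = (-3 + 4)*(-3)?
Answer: -117312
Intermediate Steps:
g = -3 (g = 1*(-3) = -3)
t = 55 (t = (121 - 63) - 3 = 58 - 3 = 55)
-188*(t + 569) = -188*(55 + 569) = -188*624 = -117312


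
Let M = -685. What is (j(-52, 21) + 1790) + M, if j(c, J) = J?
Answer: 1126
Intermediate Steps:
(j(-52, 21) + 1790) + M = (21 + 1790) - 685 = 1811 - 685 = 1126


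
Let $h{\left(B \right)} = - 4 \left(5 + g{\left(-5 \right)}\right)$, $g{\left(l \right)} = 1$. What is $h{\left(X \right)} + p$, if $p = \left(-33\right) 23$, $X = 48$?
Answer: $-783$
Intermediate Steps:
$h{\left(B \right)} = -24$ ($h{\left(B \right)} = - 4 \left(5 + 1\right) = \left(-4\right) 6 = -24$)
$p = -759$
$h{\left(X \right)} + p = -24 - 759 = -783$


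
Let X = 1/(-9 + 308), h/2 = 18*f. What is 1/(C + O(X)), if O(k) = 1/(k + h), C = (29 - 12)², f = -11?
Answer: 118403/34218168 ≈ 0.0034602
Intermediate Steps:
h = -396 (h = 2*(18*(-11)) = 2*(-198) = -396)
C = 289 (C = 17² = 289)
X = 1/299 ≈ 0.0033445
O(k) = 1/(-396 + k) (O(k) = 1/(k - 396) = 1/(-396 + k))
1/(C + O(X)) = 1/(289 + 1/(-396 + 1/299)) = 1/(289 + 1/(-118403/299)) = 1/(289 - 299/118403) = 1/(34218168/118403) = 118403/34218168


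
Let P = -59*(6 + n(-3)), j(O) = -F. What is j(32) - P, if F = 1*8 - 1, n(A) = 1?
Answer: 406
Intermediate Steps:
F = 7 (F = 8 - 1 = 7)
j(O) = -7 (j(O) = -1*7 = -7)
P = -413 (P = -59*(6 + 1) = -59*7 = -413)
j(32) - P = -7 - 1*(-413) = -7 + 413 = 406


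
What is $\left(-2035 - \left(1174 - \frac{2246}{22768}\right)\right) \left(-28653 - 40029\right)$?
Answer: $\frac{1254481297353}{5692} \approx 2.2039 \cdot 10^{8}$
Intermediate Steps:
$\left(-2035 - \left(1174 - \frac{2246}{22768}\right)\right) \left(-28653 - 40029\right) = \left(-2035 - \left(1174 - \frac{1123}{11384}\right)\right) \left(-68682\right) = \left(-2035 - \frac{13363693}{11384}\right) \left(-68682\right) = \left(- \frac{36530133}{11384}\right) \left(-68682\right) = \frac{1254481297353}{5692}$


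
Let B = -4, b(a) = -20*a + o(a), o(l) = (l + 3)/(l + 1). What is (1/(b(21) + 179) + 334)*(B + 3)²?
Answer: 881415/2639 ≈ 334.00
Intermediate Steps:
o(l) = (3 + l)/(1 + l)
b(a) = -20*a + (3 + a)/(1 + a)
(1/(b(21) + 179) + 334)*(B + 3)² = (1/((3 + 21 - 20*21*(1 + 21))/(1 + 21) + 179) + 334)*(-4 + 3)² = (1/((3 + 21 - 20*21*22)/22 + 179) + 334)*(-1)² = (1/((3 + 21 - 9240)/22 + 179) + 334)*1 = (1/((1/22)*(-9216) + 179) + 334)*1 = (1/(-4608/11 + 179) + 334)*1 = (1/(-2639/11) + 334)*1 = (-11/2639 + 334)*1 = (881415/2639)*1 = 881415/2639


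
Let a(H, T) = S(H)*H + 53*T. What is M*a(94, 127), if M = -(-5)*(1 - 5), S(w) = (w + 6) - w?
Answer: -145900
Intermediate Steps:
S(w) = 6 (S(w) = (6 + w) - w = 6)
a(H, T) = 6*H + 53*T
M = -20 (M = -(-5)*(-4) = -1*20 = -20)
M*a(94, 127) = -20*(6*94 + 53*127) = -20*(564 + 6731) = -20*7295 = -145900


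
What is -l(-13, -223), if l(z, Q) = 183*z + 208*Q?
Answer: 48763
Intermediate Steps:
-l(-13, -223) = -(183*(-13) + 208*(-223)) = -(-2379 - 46384) = -1*(-48763) = 48763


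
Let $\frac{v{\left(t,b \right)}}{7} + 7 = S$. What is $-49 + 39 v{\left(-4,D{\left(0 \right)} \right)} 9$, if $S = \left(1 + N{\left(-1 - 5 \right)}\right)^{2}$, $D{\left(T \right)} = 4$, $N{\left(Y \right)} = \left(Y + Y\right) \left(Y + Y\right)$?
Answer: $51641177$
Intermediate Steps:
$N{\left(Y \right)} = 4 Y^{2}$ ($N{\left(Y \right)} = 2 Y 2 Y = 4 Y^{2}$)
$S = 21025$ ($S = \left(1 + 4 \left(-1 - 5\right)^{2}\right)^{2} = \left(1 + 4 \left(-6\right)^{2}\right)^{2} = \left(1 + 4 \cdot 36\right)^{2} = \left(1 + 144\right)^{2} = 145^{2} = 21025$)
$v{\left(t,b \right)} = 147126$ ($v{\left(t,b \right)} = -49 + 7 \cdot 21025 = -49 + 147175 = 147126$)
$-49 + 39 v{\left(-4,D{\left(0 \right)} \right)} 9 = -49 + 39 \cdot 147126 \cdot 9 = -49 + 39 \cdot 1324134 = -49 + 51641226 = 51641177$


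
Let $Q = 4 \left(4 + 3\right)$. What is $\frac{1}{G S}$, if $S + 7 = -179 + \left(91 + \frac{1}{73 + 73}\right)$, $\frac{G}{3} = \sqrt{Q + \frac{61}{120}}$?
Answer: $- \frac{292 \sqrt{102630}}{142337547} \approx -0.0006572$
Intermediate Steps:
$Q = 28$ ($Q = 4 \cdot 7 = 28$)
$G = \frac{\sqrt{102630}}{20}$ ($G = 3 \sqrt{28 + \frac{61}{120}} = 3 \sqrt{\frac{3421}{120}} = 3 \frac{\sqrt{102630}}{60} = \frac{\sqrt{102630}}{20} \approx 16.018$)
$S = - \frac{13869}{146}$ ($S = -7 - \left(88 - \frac{1}{73 + 73}\right) = -7 - \left(88 - \frac{1}{146}\right) = -7 + \left(-179 + \left(91 + \frac{1}{146}\right)\right) = -7 + \left(-179 + \frac{13287}{146}\right) = -7 - \frac{12847}{146} = - \frac{13869}{146} \approx -94.993$)
$\frac{1}{G S} = \frac{1}{\frac{\sqrt{102630}}{20} \left(- \frac{13869}{146}\right)} = \frac{1}{\left(- \frac{13869}{2920}\right) \sqrt{102630}} = - \frac{292 \sqrt{102630}}{142337547}$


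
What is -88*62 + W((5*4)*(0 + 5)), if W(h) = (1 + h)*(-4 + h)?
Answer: 4240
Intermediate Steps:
-88*62 + W((5*4)*(0 + 5)) = -88*62 + (-4 + ((5*4)*(0 + 5))**2 - 3*5*4*(0 + 5)) = -5456 + (-4 + (20*5)**2 - 60*5) = -5456 + (-4 + 100**2 - 3*100) = -5456 + (-4 + 10000 - 300) = -5456 + 9696 = 4240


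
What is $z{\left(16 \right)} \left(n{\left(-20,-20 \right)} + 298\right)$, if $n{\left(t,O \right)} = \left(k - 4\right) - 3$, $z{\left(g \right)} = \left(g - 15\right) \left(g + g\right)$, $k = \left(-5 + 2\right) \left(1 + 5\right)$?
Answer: $8736$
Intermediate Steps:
$k = -18$ ($k = \left(-3\right) 6 = -18$)
$z{\left(g \right)} = 2 g \left(-15 + g\right)$ ($z{\left(g \right)} = \left(-15 + g\right) 2 g = 2 g \left(-15 + g\right)$)
$n{\left(t,O \right)} = -25$ ($n{\left(t,O \right)} = \left(-18 - 4\right) - 3 = -22 - 3 = -25$)
$z{\left(16 \right)} \left(n{\left(-20,-20 \right)} + 298\right) = 2 \cdot 16 \left(-15 + 16\right) \left(-25 + 298\right) = 2 \cdot 16 \cdot 1 \cdot 273 = 32 \cdot 273 = 8736$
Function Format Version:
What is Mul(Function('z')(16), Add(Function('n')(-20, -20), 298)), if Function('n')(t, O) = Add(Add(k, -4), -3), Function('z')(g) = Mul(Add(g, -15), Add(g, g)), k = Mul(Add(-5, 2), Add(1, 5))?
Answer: 8736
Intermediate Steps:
k = -18 (k = Mul(-3, 6) = -18)
Function('z')(g) = Mul(2, g, Add(-15, g)) (Function('z')(g) = Mul(Add(-15, g), Mul(2, g)) = Mul(2, g, Add(-15, g)))
Function('n')(t, O) = -25 (Function('n')(t, O) = Add(Add(-18, -4), -3) = Add(-22, -3) = -25)
Mul(Function('z')(16), Add(Function('n')(-20, -20), 298)) = Mul(Mul(2, 16, Add(-15, 16)), Add(-25, 298)) = Mul(Mul(2, 16, 1), 273) = Mul(32, 273) = 8736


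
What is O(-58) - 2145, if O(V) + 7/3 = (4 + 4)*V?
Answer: -7834/3 ≈ -2611.3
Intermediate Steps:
O(V) = -7/3 + 8*V (O(V) = -7/3 + (4 + 4)*V = -7/3 + 8*V)
O(-58) - 2145 = (-7/3 + 8*(-58)) - 2145 = (-7/3 - 464) - 2145 = -1399/3 - 2145 = -7834/3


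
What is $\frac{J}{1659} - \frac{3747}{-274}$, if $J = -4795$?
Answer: $\frac{700349}{64938} \approx 10.785$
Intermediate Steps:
$\frac{J}{1659} - \frac{3747}{-274} = - \frac{4795}{1659} - \frac{3747}{-274} = \left(-4795\right) \frac{1}{1659} - - \frac{3747}{274} = - \frac{685}{237} + \frac{3747}{274} = \frac{700349}{64938}$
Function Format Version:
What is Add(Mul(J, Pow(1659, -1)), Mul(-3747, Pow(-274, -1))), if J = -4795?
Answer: Rational(700349, 64938) ≈ 10.785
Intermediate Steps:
Add(Mul(J, Pow(1659, -1)), Mul(-3747, Pow(-274, -1))) = Add(Mul(-4795, Pow(1659, -1)), Mul(-3747, Pow(-274, -1))) = Add(Mul(-4795, Rational(1, 1659)), Mul(-3747, Rational(-1, 274))) = Add(Rational(-685, 237), Rational(3747, 274)) = Rational(700349, 64938)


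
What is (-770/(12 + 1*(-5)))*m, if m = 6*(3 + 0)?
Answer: -1980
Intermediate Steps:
m = 18 (m = 6*3 = 18)
(-770/(12 + 1*(-5)))*m = -770/(12 + 1*(-5))*18 = -770/(12 - 5)*18 = -770/7*18 = -770*⅐*18 = -110*18 = -1980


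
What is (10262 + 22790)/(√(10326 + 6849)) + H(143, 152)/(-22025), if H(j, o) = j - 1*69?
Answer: -74/22025 + 33052*√687/3435 ≈ 252.20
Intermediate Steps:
H(j, o) = -69 + j (H(j, o) = j - 69 = -69 + j)
(10262 + 22790)/(√(10326 + 6849)) + H(143, 152)/(-22025) = (10262 + 22790)/(√(10326 + 6849)) + (-69 + 143)/(-22025) = 33052/(√17175) + 74*(-1/22025) = 33052/((5*√687)) - 74/22025 = 33052*(√687/3435) - 74/22025 = 33052*√687/3435 - 74/22025 = -74/22025 + 33052*√687/3435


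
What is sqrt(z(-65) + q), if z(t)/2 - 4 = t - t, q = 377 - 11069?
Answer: 2*I*sqrt(2671) ≈ 103.36*I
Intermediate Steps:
q = -10692
z(t) = 8 (z(t) = 8 + 2*(t - t) = 8 + 2*0 = 8 + 0 = 8)
sqrt(z(-65) + q) = sqrt(8 - 10692) = sqrt(-10684) = 2*I*sqrt(2671)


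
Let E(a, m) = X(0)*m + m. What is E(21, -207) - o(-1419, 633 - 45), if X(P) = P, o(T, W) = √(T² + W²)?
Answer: -207 - 3*√262145 ≈ -1743.0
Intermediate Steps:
E(a, m) = m (E(a, m) = 0*m + m = 0 + m = m)
E(21, -207) - o(-1419, 633 - 45) = -207 - √((-1419)² + (633 - 45)²) = -207 - √(2013561 + 588²) = -207 - √(2013561 + 345744) = -207 - √2359305 = -207 - 3*√262145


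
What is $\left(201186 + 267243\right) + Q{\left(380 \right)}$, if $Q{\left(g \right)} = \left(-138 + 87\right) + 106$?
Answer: $468484$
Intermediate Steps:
$Q{\left(g \right)} = 55$ ($Q{\left(g \right)} = -51 + 106 = 55$)
$\left(201186 + 267243\right) + Q{\left(380 \right)} = \left(201186 + 267243\right) + 55 = 468429 + 55 = 468484$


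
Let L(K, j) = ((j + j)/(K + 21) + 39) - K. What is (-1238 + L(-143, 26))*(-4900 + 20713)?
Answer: -1019021346/61 ≈ -1.6705e+7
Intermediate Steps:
L(K, j) = 39 - K + 2*j/(21 + K) (L(K, j) = ((2*j)/(21 + K) + 39) - K = (2*j/(21 + K) + 39) - K = (39 + 2*j/(21 + K)) - K = 39 - K + 2*j/(21 + K))
(-1238 + L(-143, 26))*(-4900 + 20713) = (-1238 + (819 - 1*(-143)**2 + 2*26 + 18*(-143))/(21 - 143))*(-4900 + 20713) = (-1238 + (819 - 1*20449 + 52 - 2574)/(-122))*15813 = (-1238 - (819 - 20449 + 52 - 2574)/122)*15813 = (-1238 - 1/122*(-22152))*15813 = (-1238 + 11076/61)*15813 = -64442/61*15813 = -1019021346/61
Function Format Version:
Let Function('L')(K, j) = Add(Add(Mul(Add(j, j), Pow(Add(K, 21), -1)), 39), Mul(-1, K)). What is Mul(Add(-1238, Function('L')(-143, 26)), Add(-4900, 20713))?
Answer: Rational(-1019021346, 61) ≈ -1.6705e+7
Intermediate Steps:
Function('L')(K, j) = Add(39, Mul(-1, K), Mul(2, j, Pow(Add(21, K), -1))) (Function('L')(K, j) = Add(Add(Mul(Mul(2, j), Pow(Add(21, K), -1)), 39), Mul(-1, K)) = Add(Add(Mul(2, j, Pow(Add(21, K), -1)), 39), Mul(-1, K)) = Add(Add(39, Mul(2, j, Pow(Add(21, K), -1))), Mul(-1, K)) = Add(39, Mul(-1, K), Mul(2, j, Pow(Add(21, K), -1))))
Mul(Add(-1238, Function('L')(-143, 26)), Add(-4900, 20713)) = Mul(Add(-1238, Mul(Pow(Add(21, -143), -1), Add(819, Mul(-1, Pow(-143, 2)), Mul(2, 26), Mul(18, -143)))), Add(-4900, 20713)) = Mul(Add(-1238, Mul(Pow(-122, -1), Add(819, Mul(-1, 20449), 52, -2574))), 15813) = Mul(Add(-1238, Mul(Rational(-1, 122), Add(819, -20449, 52, -2574))), 15813) = Mul(Add(-1238, Mul(Rational(-1, 122), -22152)), 15813) = Mul(Add(-1238, Rational(11076, 61)), 15813) = Mul(Rational(-64442, 61), 15813) = Rational(-1019021346, 61)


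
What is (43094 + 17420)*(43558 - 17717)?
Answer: 1563742274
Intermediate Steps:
(43094 + 17420)*(43558 - 17717) = 60514*25841 = 1563742274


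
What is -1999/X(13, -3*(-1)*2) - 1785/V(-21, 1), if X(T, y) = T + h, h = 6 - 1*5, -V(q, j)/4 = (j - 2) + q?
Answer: -100451/616 ≈ -163.07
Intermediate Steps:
V(q, j) = 8 - 4*j - 4*q (V(q, j) = -4*((j - 2) + q) = -4*((-2 + j) + q) = -4*(-2 + j + q) = 8 - 4*j - 4*q)
h = 1 (h = 6 - 5 = 1)
X(T, y) = 1 + T (X(T, y) = T + 1 = 1 + T)
-1999/X(13, -3*(-1)*2) - 1785/V(-21, 1) = -1999/(1 + 13) - 1785/(8 - 4*1 - 4*(-21)) = -1999/14 - 1785/(8 - 4 + 84) = -1999*1/14 - 1785/88 = -1999/14 - 1785*1/88 = -1999/14 - 1785/88 = -100451/616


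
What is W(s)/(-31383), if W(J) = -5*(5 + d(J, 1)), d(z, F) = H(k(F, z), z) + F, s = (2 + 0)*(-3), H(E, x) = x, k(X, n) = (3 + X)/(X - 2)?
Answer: 0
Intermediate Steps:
k(X, n) = (3 + X)/(-2 + X)
s = -6 (s = 2*(-3) = -6)
d(z, F) = F + z (d(z, F) = z + F = F + z)
W(J) = -30 - 5*J (W(J) = -5*(5 + (1 + J)) = -5*(6 + J) = -30 - 5*J)
W(s)/(-31383) = (-30 - 5*(-6))/(-31383) = (-30 + 30)*(-1/31383) = 0*(-1/31383) = 0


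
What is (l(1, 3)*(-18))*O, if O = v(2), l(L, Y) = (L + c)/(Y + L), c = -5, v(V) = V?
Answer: 36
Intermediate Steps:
l(L, Y) = (-5 + L)/(L + Y) (l(L, Y) = (L - 5)/(Y + L) = (-5 + L)/(L + Y))
O = 2
(l(1, 3)*(-18))*O = (((-5 + 1)/(1 + 3))*(-18))*2 = ((-4/4)*(-18))*2 = (((¼)*(-4))*(-18))*2 = -1*(-18)*2 = 18*2 = 36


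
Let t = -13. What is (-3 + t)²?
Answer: 256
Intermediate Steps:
(-3 + t)² = (-3 - 13)² = (-16)² = 256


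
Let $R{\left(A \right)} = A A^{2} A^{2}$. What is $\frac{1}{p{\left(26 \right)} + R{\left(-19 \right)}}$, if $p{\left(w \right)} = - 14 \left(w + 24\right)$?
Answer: $- \frac{1}{2476799} \approx -4.0375 \cdot 10^{-7}$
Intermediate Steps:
$p{\left(w \right)} = -336 - 14 w$ ($p{\left(w \right)} = - 14 \left(24 + w\right) = -336 - 14 w$)
$R{\left(A \right)} = A^{5}$ ($R{\left(A \right)} = A^{3} A^{2} = A^{5}$)
$\frac{1}{p{\left(26 \right)} + R{\left(-19 \right)}} = \frac{1}{\left(-336 - 364\right) + \left(-19\right)^{5}} = \frac{1}{\left(-336 - 364\right) - 2476099} = \frac{1}{-700 - 2476099} = \frac{1}{-2476799} = - \frac{1}{2476799}$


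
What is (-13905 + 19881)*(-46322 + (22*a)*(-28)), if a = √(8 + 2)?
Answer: -276820272 - 3681216*√10 ≈ -2.8846e+8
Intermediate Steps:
a = √10 ≈ 3.1623
(-13905 + 19881)*(-46322 + (22*a)*(-28)) = (-13905 + 19881)*(-46322 + (22*√10)*(-28)) = 5976*(-46322 - 616*√10) = -276820272 - 3681216*√10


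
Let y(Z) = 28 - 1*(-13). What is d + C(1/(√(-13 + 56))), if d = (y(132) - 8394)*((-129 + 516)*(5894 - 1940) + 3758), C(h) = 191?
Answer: -12813134277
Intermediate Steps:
y(Z) = 41 (y(Z) = 28 + 13 = 41)
d = -12813134468 (d = (41 - 8394)*((-129 + 516)*(5894 - 1940) + 3758) = -8353*(387*3954 + 3758) = -8353*(1530198 + 3758) = -8353*1533956 = -12813134468)
d + C(1/(√(-13 + 56))) = -12813134468 + 191 = -12813134277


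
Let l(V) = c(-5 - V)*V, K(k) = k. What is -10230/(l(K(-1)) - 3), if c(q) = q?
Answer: -10230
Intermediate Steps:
l(V) = V*(-5 - V) (l(V) = (-5 - V)*V = V*(-5 - V))
-10230/(l(K(-1)) - 3) = -10230/(-1*(-1)*(5 - 1) - 3) = -10230/(-1*(-1)*4 - 3) = -10230/(4 - 3) = -10230/1 = -10230*1 = -10230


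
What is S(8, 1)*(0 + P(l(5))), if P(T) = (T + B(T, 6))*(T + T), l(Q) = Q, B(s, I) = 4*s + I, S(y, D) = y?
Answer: 2480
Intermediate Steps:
B(s, I) = I + 4*s
P(T) = 2*T*(6 + 5*T) (P(T) = (T + (6 + 4*T))*(T + T) = (6 + 5*T)*(2*T) = 2*T*(6 + 5*T))
S(8, 1)*(0 + P(l(5))) = 8*(0 + 2*5*(6 + 5*5)) = 8*(0 + 2*5*(6 + 25)) = 8*(0 + 2*5*31) = 8*(0 + 310) = 8*310 = 2480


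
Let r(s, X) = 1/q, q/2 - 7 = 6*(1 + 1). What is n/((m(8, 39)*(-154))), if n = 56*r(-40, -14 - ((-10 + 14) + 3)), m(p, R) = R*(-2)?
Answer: 1/8151 ≈ 0.00012268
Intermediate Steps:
m(p, R) = -2*R
q = 38 (q = 14 + 2*(6*(1 + 1)) = 14 + 2*(6*2) = 14 + 2*12 = 14 + 24 = 38)
r(s, X) = 1/38
n = 28/19 (n = 56*(1/38) = 28/19 ≈ 1.4737)
n/((m(8, 39)*(-154))) = 28/(19*((-2*39*(-154)))) = 28/(19*((-78*(-154)))) = (28/19)/12012 = (28/19)*(1/12012) = 1/8151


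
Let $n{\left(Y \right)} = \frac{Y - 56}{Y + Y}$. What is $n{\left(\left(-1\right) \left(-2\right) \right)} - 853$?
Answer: $- \frac{1733}{2} \approx -866.5$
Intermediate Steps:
$n{\left(Y \right)} = \frac{-56 + Y}{2 Y}$
$n{\left(\left(-1\right) \left(-2\right) \right)} - 853 = \frac{-56 - -2}{2 \left(\left(-1\right) \left(-2\right)\right)} - 853 = \frac{-56 + 2}{2 \cdot 2} - 853 = \frac{1}{2} \cdot \frac{1}{2} \left(-54\right) - 853 = - \frac{27}{2} - 853 = - \frac{1733}{2}$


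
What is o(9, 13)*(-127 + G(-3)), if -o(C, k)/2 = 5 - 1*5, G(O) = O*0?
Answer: 0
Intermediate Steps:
G(O) = 0
o(C, k) = 0 (o(C, k) = -2*(5 - 1*5) = -2*(5 - 5) = -2*0 = 0)
o(9, 13)*(-127 + G(-3)) = 0*(-127 + 0) = 0*(-127) = 0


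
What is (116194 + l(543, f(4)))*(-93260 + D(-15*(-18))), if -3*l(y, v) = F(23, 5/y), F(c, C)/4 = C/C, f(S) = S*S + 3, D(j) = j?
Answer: -32414268220/3 ≈ -1.0805e+10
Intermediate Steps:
f(S) = 3 + S**2 (f(S) = S**2 + 3 = 3 + S**2)
F(c, C) = 4 (F(c, C) = 4*(C/C) = 4*1 = 4)
l(y, v) = -4/3 (l(y, v) = -1/3*4 = -4/3)
(116194 + l(543, f(4)))*(-93260 + D(-15*(-18))) = (116194 - 4/3)*(-93260 - 15*(-18)) = 348578*(-93260 + 270)/3 = (348578/3)*(-92990) = -32414268220/3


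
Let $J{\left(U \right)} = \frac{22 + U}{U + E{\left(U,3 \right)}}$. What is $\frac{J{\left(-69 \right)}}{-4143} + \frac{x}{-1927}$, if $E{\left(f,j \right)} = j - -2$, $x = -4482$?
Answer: $\frac{1188320695}{510947904} \approx 2.3257$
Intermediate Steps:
$E{\left(f,j \right)} = 2 + j$ ($E{\left(f,j \right)} = j + 2 = 2 + j$)
$J{\left(U \right)} = \frac{22 + U}{5 + U}$ ($J{\left(U \right)} = \frac{22 + U}{U + \left(2 + 3\right)} = \frac{22 + U}{U + 5} = \frac{22 + U}{5 + U}$)
$\frac{J{\left(-69 \right)}}{-4143} + \frac{x}{-1927} = \frac{\frac{1}{5 - 69} \left(22 - 69\right)}{-4143} - \frac{4482}{-1927} = \frac{1}{-64} \left(-47\right) \left(- \frac{1}{4143}\right) - - \frac{4482}{1927} = \left(- \frac{1}{64}\right) \left(-47\right) \left(- \frac{1}{4143}\right) + \frac{4482}{1927} = \frac{47}{64} \left(- \frac{1}{4143}\right) + \frac{4482}{1927} = - \frac{47}{265152} + \frac{4482}{1927} = \frac{1188320695}{510947904}$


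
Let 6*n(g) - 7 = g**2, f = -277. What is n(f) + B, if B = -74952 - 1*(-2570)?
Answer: -178778/3 ≈ -59593.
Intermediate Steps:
B = -72382 (B = -74952 + 2570 = -72382)
n(g) = 7/6 + g**2/6
n(f) + B = (7/6 + (1/6)*(-277)**2) - 72382 = (7/6 + (1/6)*76729) - 72382 = (7/6 + 76729/6) - 72382 = 38368/3 - 72382 = -178778/3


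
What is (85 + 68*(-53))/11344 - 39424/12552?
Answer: -61424543/17798736 ≈ -3.4511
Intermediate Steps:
(85 + 68*(-53))/11344 - 39424/12552 = (85 - 3604)*(1/11344) - 39424*1/12552 = -3519*1/11344 - 4928/1569 = -3519/11344 - 4928/1569 = -61424543/17798736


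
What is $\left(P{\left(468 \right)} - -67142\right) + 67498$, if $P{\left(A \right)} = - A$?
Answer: $134172$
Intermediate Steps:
$\left(P{\left(468 \right)} - -67142\right) + 67498 = \left(\left(-1\right) 468 - -67142\right) + 67498 = \left(-468 + 67142\right) + 67498 = 66674 + 67498 = 134172$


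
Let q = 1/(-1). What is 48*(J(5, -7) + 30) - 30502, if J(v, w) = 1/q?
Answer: -29110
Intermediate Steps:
q = -1
J(v, w) = -1 (J(v, w) = 1/(-1) = -1)
48*(J(5, -7) + 30) - 30502 = 48*(-1 + 30) - 30502 = 48*29 - 30502 = 1392 - 30502 = -29110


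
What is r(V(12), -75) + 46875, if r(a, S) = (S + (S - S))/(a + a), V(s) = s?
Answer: 374975/8 ≈ 46872.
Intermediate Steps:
r(a, S) = S/(2*a) (r(a, S) = (S + 0)/((2*a)) = S*(1/(2*a)) = S/(2*a))
r(V(12), -75) + 46875 = (½)*(-75)/12 + 46875 = (½)*(-75)*(1/12) + 46875 = -25/8 + 46875 = 374975/8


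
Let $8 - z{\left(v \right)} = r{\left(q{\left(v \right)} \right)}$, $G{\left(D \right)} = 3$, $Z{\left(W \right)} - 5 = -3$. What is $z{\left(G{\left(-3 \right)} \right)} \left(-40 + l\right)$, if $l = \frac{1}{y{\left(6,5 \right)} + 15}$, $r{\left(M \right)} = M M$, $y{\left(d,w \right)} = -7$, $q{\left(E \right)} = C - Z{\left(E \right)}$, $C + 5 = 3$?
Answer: $319$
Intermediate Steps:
$C = -2$ ($C = -5 + 3 = -2$)
$Z{\left(W \right)} = 2$ ($Z{\left(W \right)} = 5 - 3 = 2$)
$q{\left(E \right)} = -4$ ($q{\left(E \right)} = -2 - 2 = -4$)
$r{\left(M \right)} = M^{2}$
$z{\left(v \right)} = -8$ ($z{\left(v \right)} = 8 - \left(-4\right)^{2} = 8 - 16 = -8$)
$l = \frac{1}{8}$ ($l = \frac{1}{-7 + 15} = \frac{1}{8} \approx 0.125$)
$z{\left(G{\left(-3 \right)} \right)} \left(-40 + l\right) = - 8 \left(-40 + \frac{1}{8}\right) = \left(-8\right) \left(- \frac{319}{8}\right) = 319$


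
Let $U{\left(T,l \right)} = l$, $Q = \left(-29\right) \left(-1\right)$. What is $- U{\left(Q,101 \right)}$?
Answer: $-101$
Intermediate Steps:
$Q = 29$
$- U{\left(Q,101 \right)} = \left(-1\right) 101 = -101$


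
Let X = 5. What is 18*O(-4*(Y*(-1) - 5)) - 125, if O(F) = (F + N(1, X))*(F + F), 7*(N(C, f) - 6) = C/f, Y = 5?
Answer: 463093/7 ≈ 66156.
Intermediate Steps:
N(C, f) = 6 + C/(7*f) (N(C, f) = 6 + (C/f)/7 = 6 + C/(7*f))
O(F) = 2*F*(211/35 + F) (O(F) = (F + (6 + (⅐)*1/5))*(F + F) = (F + (6 + (⅐)*1*(⅕)))*(2*F) = (F + (6 + 1/35))*(2*F) = (F + 211/35)*(2*F) = (211/35 + F)*(2*F) = 2*F*(211/35 + F))
18*O(-4*(Y*(-1) - 5)) - 125 = 18*(2*(-4*(5*(-1) - 5))*(211 + 35*(-4*(5*(-1) - 5)))/35) - 125 = 18*(2*(-4*(-5 - 5))*(211 + 35*(-4*(-5 - 5)))/35) - 125 = 18*(2*(-4*(-10))*(211 + 35*(-4*(-10)))/35) - 125 = 18*((2/35)*40*(211 + 35*40)) - 125 = 18*((2/35)*40*(211 + 1400)) - 125 = 18*((2/35)*40*1611) - 125 = 18*(25776/7) - 125 = 463968/7 - 125 = 463093/7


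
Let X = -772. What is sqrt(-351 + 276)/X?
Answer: -5*I*sqrt(3)/772 ≈ -0.011218*I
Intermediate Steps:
sqrt(-351 + 276)/X = sqrt(-351 + 276)/(-772) = sqrt(-75)*(-1/772) = (5*I*sqrt(3))*(-1/772) = -5*I*sqrt(3)/772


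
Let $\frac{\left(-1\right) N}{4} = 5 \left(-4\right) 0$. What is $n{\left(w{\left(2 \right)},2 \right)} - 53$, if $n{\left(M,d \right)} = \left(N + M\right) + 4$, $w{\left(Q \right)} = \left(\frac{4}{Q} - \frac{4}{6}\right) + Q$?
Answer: $- \frac{137}{3} \approx -45.667$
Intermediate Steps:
$N = 0$ ($N = - 4 \cdot 5 \left(-4\right) 0 = - 4 \left(\left(-20\right) 0\right) = \left(-4\right) 0 = 0$)
$w{\left(Q \right)} = - \frac{2}{3} + Q + \frac{4}{Q}$ ($w{\left(Q \right)} = \left(\frac{4}{Q} - \frac{2}{3}\right) + Q = \left(- \frac{2}{3} + \frac{4}{Q}\right) + Q = - \frac{2}{3} + Q + \frac{4}{Q}$)
$n{\left(M,d \right)} = 4 + M$ ($n{\left(M,d \right)} = \left(0 + M\right) + 4 = M + 4 = 4 + M$)
$n{\left(w{\left(2 \right)},2 \right)} - 53 = \left(4 + \left(- \frac{2}{3} + 2 + \frac{4}{2}\right)\right) - 53 = \left(4 + \left(- \frac{2}{3} + 2 + 4 \cdot \frac{1}{2}\right)\right) - 53 = \left(4 + \left(- \frac{2}{3} + 2 + 2\right)\right) - 53 = \left(4 + \frac{10}{3}\right) - 53 = \frac{22}{3} - 53 = - \frac{137}{3}$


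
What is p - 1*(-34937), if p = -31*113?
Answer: 31434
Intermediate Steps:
p = -3503
p - 1*(-34937) = -3503 - 1*(-34937) = -3503 + 34937 = 31434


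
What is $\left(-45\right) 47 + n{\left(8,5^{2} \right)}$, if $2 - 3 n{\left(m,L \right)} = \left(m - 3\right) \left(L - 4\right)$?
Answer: $- \frac{6448}{3} \approx -2149.3$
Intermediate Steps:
$n{\left(m,L \right)} = \frac{2}{3} - \frac{\left(-4 + L\right) \left(-3 + m\right)}{3}$ ($n{\left(m,L \right)} = \frac{2}{3} - \frac{\left(m - 3\right) \left(L - 4\right)}{3} = \frac{2}{3} - \frac{\left(-3 + m\right) \left(-4 + L\right)}{3} = \frac{2}{3} - \frac{\left(-4 + L\right) \left(-3 + m\right)}{3}$)
$\left(-45\right) 47 + n{\left(8,5^{2} \right)} = \left(-45\right) 47 + \left(- \frac{10}{3} + 5^{2} + \frac{4}{3} \cdot 8 - \frac{1}{3} \cdot 5^{2} \cdot 8\right) = -2115 + \left(- \frac{10}{3} + 25 + \frac{32}{3} - \frac{25}{3} \cdot 8\right) = -2115 + \left(- \frac{10}{3} + 25 + \frac{32}{3} - \frac{200}{3}\right) = -2115 - \frac{103}{3} = - \frac{6448}{3}$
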